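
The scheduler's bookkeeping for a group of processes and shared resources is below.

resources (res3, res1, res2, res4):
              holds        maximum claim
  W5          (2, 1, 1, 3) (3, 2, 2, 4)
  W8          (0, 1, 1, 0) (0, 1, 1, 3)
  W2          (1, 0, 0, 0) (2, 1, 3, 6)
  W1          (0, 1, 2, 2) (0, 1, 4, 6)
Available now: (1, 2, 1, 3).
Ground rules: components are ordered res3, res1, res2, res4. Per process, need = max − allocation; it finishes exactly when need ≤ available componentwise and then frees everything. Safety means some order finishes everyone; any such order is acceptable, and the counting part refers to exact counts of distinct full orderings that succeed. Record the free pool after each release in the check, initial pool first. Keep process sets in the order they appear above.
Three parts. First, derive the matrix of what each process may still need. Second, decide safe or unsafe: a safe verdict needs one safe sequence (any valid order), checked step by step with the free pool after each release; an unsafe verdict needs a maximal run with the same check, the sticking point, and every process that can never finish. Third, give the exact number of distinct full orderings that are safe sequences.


(1) Outstanding need per process (order res3, res1, res2, res4):
  W5: (1, 1, 1, 1)
  W8: (0, 0, 0, 3)
  W2: (1, 1, 3, 6)
  W1: (0, 0, 2, 4)
(2) SAFE — a valid safe sequence is W5, W1, W8, W2.
Key observation: W5 is the earliest step where a requested resource binds exactly: need (1, 1, 1, 1), pool (1, 2, 1, 3) at its turn.
Verifying each step:
  pool = (1, 2, 1, 3)
  run W5 (needs (1, 1, 1, 1), free (1, 2, 1, 3)); after release of (2, 1, 1, 3) the pool is (3, 3, 2, 6)
  run W1 (needs (0, 0, 2, 4), free (3, 3, 2, 6)); after release of (0, 1, 2, 2) the pool is (3, 4, 4, 8)
  run W8 (needs (0, 0, 0, 3), free (3, 4, 4, 8)); after release of (0, 1, 1, 0) the pool is (3, 5, 5, 8)
  run W2 (needs (1, 1, 3, 6), free (3, 5, 5, 8)); after release of (1, 0, 0, 0) the pool is (4, 5, 5, 8)
(3) Exactly 6 of the possible complete orderings are safe sequences.


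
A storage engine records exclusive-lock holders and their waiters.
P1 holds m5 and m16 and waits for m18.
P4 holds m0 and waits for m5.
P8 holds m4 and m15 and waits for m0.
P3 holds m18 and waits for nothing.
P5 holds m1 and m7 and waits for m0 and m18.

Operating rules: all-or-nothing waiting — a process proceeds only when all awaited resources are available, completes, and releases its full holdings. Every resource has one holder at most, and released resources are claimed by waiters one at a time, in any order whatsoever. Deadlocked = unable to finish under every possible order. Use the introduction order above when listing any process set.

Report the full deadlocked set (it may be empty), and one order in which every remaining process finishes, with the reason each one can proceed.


No process is deadlocked.
Key observation: the wait relation is loop-free; peeling off processes with no waits unwinds the whole state.
The rest can finish in the order P3, P1, P4, P5, P8.
Walking it through:
  P3: no waits; runs immediately, freeing m18
  P1: everything it awaited (m18) is free; runs, freeing m5 and m16
  P4: everything it awaited (m5) is free; runs, freeing m0
  P5: everything it awaited (m0 and m18) is free; runs, freeing m1 and m7
  P8: everything it awaited (m0) is free; runs, freeing m4 and m15


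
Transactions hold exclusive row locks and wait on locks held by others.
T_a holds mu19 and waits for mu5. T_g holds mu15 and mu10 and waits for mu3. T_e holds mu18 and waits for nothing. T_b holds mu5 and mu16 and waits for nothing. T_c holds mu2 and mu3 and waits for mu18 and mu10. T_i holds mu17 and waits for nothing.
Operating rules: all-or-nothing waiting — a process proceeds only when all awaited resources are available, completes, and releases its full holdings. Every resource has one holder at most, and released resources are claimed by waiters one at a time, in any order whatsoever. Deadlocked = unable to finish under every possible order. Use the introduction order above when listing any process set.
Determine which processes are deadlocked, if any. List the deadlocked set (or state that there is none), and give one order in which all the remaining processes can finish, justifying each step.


Deadlocked set: T_g and T_c.
Key observation: the loop T_g -> T_c -> T_g blocks itself forever; no other process is dragged down with it.
The rest can finish in the order T_i, T_b, T_e, T_a.
Verifying each step:
  T_i: no waits; runs immediately, freeing mu17
  T_b: no waits; runs immediately, freeing mu5 and mu16
  T_e: no waits; runs immediately, freeing mu18
  T_a: everything it awaited (mu5) is free; runs, freeing mu19


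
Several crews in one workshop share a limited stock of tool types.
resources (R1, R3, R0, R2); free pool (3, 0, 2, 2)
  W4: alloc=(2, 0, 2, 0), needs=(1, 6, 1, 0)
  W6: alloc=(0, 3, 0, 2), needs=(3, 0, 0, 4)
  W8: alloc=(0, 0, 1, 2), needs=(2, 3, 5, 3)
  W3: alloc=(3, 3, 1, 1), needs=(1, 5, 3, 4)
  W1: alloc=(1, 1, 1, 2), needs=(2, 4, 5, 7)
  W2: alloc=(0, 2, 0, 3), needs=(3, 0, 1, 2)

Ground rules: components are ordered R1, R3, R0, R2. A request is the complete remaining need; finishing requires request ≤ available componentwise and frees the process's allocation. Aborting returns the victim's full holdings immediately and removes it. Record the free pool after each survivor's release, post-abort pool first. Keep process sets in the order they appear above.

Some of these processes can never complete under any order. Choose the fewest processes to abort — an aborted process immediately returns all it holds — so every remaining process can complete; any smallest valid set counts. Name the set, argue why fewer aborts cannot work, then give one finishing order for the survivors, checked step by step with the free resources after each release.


Minimum abort set: W8.
Key observation: the deadlocked W3 becomes finishable only because W8 released (0, 0, 1, 2); it completes at step 3 below.
Why nothing smaller works: aborting no one leaves the state deadlocked as given.
The survivors complete as W2, W6, W3, W4, W1. Check, step by step (starting from the post-abort pool):
  pool = (3, 0, 3, 4)
  run W2 (needs (3, 0, 1, 2), free (3, 0, 3, 4)); after release of (0, 2, 0, 3) the pool is (3, 2, 3, 7)
  run W6 (needs (3, 0, 0, 4), free (3, 2, 3, 7)); after release of (0, 3, 0, 2) the pool is (3, 5, 3, 9)
  run W3 (needs (1, 5, 3, 4), free (3, 5, 3, 9)); after release of (3, 3, 1, 1) the pool is (6, 8, 4, 10)
  run W4 (needs (1, 6, 1, 0), free (6, 8, 4, 10)); after release of (2, 0, 2, 0) the pool is (8, 8, 6, 10)
  run W1 (needs (2, 4, 5, 7), free (8, 8, 6, 10)); after release of (1, 1, 1, 2) the pool is (9, 9, 7, 12)


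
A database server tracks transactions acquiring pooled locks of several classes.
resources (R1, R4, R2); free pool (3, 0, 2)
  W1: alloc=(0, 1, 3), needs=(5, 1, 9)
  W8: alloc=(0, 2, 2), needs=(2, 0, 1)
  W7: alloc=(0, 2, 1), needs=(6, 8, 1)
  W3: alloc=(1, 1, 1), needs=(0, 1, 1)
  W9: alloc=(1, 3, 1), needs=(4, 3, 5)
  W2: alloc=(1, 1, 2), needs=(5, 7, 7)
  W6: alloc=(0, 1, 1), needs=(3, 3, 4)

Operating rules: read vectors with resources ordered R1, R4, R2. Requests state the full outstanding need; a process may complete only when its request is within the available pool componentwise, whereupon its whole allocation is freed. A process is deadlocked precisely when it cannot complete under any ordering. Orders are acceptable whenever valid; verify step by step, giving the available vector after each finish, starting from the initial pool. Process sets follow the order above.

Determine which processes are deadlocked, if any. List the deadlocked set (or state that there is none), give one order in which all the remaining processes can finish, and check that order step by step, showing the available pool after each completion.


No process is deadlocked.
Key observation: W8 can run right away; the returned allocation unlocks the remaining processes in turn.
The rest can finish in the order W8, W3, W6, W9, W2, W1, W7. Verifying each step:
  pool = (3, 0, 2)
  run W8 (needs (2, 0, 1), free (3, 0, 2)); after release of (0, 2, 2) the pool is (3, 2, 4)
  run W3 (needs (0, 1, 1), free (3, 2, 4)); after release of (1, 1, 1) the pool is (4, 3, 5)
  run W6 (needs (3, 3, 4), free (4, 3, 5)); after release of (0, 1, 1) the pool is (4, 4, 6)
  run W9 (needs (4, 3, 5), free (4, 4, 6)); after release of (1, 3, 1) the pool is (5, 7, 7)
  run W2 (needs (5, 7, 7), free (5, 7, 7)); after release of (1, 1, 2) the pool is (6, 8, 9)
  run W1 (needs (5, 1, 9), free (6, 8, 9)); after release of (0, 1, 3) the pool is (6, 9, 12)
  run W7 (needs (6, 8, 1), free (6, 9, 12)); after release of (0, 2, 1) the pool is (6, 11, 13)


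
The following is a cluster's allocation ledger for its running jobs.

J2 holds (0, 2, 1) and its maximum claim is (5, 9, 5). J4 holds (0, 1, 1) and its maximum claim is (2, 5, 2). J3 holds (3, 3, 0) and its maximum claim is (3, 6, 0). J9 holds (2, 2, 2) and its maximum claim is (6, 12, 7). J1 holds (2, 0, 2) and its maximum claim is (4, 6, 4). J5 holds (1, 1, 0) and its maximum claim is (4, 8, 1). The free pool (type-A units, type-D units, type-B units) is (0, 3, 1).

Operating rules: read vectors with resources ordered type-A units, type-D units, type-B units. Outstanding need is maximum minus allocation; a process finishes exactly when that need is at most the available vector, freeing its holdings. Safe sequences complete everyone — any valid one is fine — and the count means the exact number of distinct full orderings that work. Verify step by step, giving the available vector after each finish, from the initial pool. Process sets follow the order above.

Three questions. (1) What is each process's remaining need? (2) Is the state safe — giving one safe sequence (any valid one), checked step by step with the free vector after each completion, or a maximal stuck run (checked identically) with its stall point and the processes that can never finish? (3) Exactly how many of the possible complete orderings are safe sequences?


(1) Need matrix, components ordered type-A units, type-D units, type-B units:
  J2: (5, 7, 4)
  J4: (2, 4, 1)
  J3: (0, 3, 0)
  J9: (4, 10, 5)
  J1: (2, 6, 2)
  J5: (3, 7, 1)
(2) SAFE. One safe sequence: J3, J4, J5, J1, J2, J9.
Key observation: the order's first zero-slack moment is J3 ((0, 3, 0) needed, (0, 3, 1) free — a requested resource with nothing to spare).
Verifying each step:
  pool = (0, 3, 1)
  J3: need (0, 3, 0) fits (0, 3, 1); releases (3, 3, 0), pool now (3, 6, 1)
  J4: need (2, 4, 1) fits (3, 6, 1); releases (0, 1, 1), pool now (3, 7, 2)
  J5: need (3, 7, 1) fits (3, 7, 2); releases (1, 1, 0), pool now (4, 8, 2)
  J1: need (2, 6, 2) fits (4, 8, 2); releases (2, 0, 2), pool now (6, 8, 4)
  J2: need (5, 7, 4) fits (6, 8, 4); releases (0, 2, 1), pool now (6, 10, 5)
  J9: need (4, 10, 5) fits (6, 10, 5); releases (2, 2, 2), pool now (8, 12, 7)
(3) The exact count: 3 of the possible complete orderings are safe sequences.


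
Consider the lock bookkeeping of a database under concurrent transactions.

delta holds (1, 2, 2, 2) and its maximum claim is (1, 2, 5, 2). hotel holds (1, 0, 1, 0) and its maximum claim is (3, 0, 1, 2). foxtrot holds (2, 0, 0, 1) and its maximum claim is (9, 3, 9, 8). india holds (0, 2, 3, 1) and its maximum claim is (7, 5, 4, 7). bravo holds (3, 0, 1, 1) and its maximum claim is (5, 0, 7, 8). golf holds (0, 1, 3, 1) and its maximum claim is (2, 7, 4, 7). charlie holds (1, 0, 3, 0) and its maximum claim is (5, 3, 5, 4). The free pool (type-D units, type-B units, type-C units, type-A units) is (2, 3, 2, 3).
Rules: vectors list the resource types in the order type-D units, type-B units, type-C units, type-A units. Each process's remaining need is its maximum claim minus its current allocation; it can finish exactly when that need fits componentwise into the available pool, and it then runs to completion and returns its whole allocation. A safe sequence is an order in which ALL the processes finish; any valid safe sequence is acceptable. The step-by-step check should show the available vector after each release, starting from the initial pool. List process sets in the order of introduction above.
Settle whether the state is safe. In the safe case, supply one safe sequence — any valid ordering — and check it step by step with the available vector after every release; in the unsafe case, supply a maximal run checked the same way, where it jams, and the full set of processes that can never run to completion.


UNSAFE — no complete ordering exists.
Key observation: once hotel, delta, charlie finish, the pool peaks at (5, 5, 8, 5) — and every remaining process still needs more type-A units than that.
The run hotel, delta, charlie cannot be extended any further. Check, step by step:
  pool = (2, 3, 2, 3)
  hotel: need (2, 0, 0, 2) fits (2, 3, 2, 3); releases (1, 0, 1, 0), pool now (3, 3, 3, 3)
  delta: need (0, 0, 3, 0) fits (3, 3, 3, 3); releases (1, 2, 2, 2), pool now (4, 5, 5, 5)
  charlie: need (4, 3, 2, 4) fits (4, 5, 5, 5); releases (1, 0, 3, 0), pool now (5, 5, 8, 5)
  foxtrot still needs (7, 3, 9, 7) but only (5, 5, 8, 5) is free — short on type-D units, type-C units and type-A units
  india still needs (7, 3, 1, 6) but only (5, 5, 8, 5) is free — short on type-D units and type-A units
  bravo still needs (2, 0, 6, 7) but only (5, 5, 8, 5) is free — short on type-A units
  golf still needs (2, 6, 1, 6) but only (5, 5, 8, 5) is free — short on type-B units and type-A units
Permanently blocked: foxtrot, india, bravo and golf.


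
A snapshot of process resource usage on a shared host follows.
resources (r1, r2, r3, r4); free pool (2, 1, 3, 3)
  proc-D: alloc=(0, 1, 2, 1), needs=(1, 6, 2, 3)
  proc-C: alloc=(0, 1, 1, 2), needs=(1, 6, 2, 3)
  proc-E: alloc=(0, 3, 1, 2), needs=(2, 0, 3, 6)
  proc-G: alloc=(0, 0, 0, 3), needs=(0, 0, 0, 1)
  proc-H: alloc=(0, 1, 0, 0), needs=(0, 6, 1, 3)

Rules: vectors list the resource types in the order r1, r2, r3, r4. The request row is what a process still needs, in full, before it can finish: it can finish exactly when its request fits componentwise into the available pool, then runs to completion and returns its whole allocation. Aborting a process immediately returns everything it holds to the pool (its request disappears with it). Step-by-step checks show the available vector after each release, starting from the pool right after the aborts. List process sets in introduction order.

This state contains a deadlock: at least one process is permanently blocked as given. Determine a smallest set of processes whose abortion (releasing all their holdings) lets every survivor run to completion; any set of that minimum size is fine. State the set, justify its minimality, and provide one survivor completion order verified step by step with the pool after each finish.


Minimum abort set: proc-D and proc-C.
Key observation: the deadlocked proc-H becomes finishable only because proc-D and proc-C released (0, 2, 3, 3); it completes at step 3 below.
Why nothing smaller works — every single abort fails: proc-D alone leaves proc-C blocked (short on r2); proc-C alone leaves proc-D blocked (short on r2); proc-E alone leaves proc-D blocked (short on r2); proc-G alone leaves proc-D blocked (short on r2); proc-H alone leaves proc-D blocked (short on r2).
One survivor order: proc-G, proc-E, proc-H. Verifying each step (post-abort pool first):
  pool = (2, 3, 6, 6)
  proc-G: need (0, 0, 0, 1) fits (2, 3, 6, 6); releases (0, 0, 0, 3), pool now (2, 3, 6, 9)
  proc-E: need (2, 0, 3, 6) fits (2, 3, 6, 9); releases (0, 3, 1, 2), pool now (2, 6, 7, 11)
  proc-H: need (0, 6, 1, 3) fits (2, 6, 7, 11); releases (0, 1, 0, 0), pool now (2, 7, 7, 11)


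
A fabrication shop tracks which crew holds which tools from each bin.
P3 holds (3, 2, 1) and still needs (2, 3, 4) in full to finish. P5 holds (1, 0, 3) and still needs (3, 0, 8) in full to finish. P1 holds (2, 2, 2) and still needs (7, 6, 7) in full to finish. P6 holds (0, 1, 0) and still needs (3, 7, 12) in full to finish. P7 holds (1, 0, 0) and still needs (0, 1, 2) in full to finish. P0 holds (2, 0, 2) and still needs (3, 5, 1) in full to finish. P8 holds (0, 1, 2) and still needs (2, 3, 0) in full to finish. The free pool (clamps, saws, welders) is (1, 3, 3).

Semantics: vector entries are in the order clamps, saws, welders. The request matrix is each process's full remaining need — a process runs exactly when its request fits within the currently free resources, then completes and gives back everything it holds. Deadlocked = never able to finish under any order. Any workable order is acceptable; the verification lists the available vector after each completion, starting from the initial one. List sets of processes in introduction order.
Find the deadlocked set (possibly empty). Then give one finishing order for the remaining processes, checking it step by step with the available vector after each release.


Nothing here is deadlocked.
Key observation: the pool covers P7 at once, and every later process fits after earlier releases.
One completion order for the rest: P7, P8, P3, P0, P1, P5, P6. Walking it through:
  pool = (1, 3, 3)
  P7 needs (0, 1, 2) <= (1, 3, 3) -> finishes; pool += (1, 0, 0) = (2, 3, 3)
  P8 needs (2, 3, 0) <= (2, 3, 3) -> finishes; pool += (0, 1, 2) = (2, 4, 5)
  P3 needs (2, 3, 4) <= (2, 4, 5) -> finishes; pool += (3, 2, 1) = (5, 6, 6)
  P0 needs (3, 5, 1) <= (5, 6, 6) -> finishes; pool += (2, 0, 2) = (7, 6, 8)
  P1 needs (7, 6, 7) <= (7, 6, 8) -> finishes; pool += (2, 2, 2) = (9, 8, 10)
  P5 needs (3, 0, 8) <= (9, 8, 10) -> finishes; pool += (1, 0, 3) = (10, 8, 13)
  P6 needs (3, 7, 12) <= (10, 8, 13) -> finishes; pool += (0, 1, 0) = (10, 9, 13)


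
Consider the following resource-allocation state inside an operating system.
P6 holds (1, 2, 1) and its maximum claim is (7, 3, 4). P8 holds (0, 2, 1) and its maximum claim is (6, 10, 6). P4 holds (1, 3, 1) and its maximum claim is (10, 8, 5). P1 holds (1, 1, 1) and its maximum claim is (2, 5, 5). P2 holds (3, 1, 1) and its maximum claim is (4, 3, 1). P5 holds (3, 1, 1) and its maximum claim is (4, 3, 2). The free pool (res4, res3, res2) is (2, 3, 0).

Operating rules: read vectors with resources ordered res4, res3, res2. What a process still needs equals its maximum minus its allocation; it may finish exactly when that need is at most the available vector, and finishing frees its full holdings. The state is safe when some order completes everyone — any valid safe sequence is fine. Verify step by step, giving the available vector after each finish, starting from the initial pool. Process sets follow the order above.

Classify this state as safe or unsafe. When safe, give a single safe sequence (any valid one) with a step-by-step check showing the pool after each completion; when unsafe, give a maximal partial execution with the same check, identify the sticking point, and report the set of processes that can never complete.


UNSAFE — no complete ordering exists.
Key observation: res2 is the bottleneck — with P2, P5 done the pool holds (8, 5, 2), short of every remaining need.
A maximal execution: P2, P5 — then nothing else fits. Verifying each step:
  pool = (2, 3, 0)
  P2 needs (1, 2, 0) <= (2, 3, 0) -> finishes; pool += (3, 1, 1) = (5, 4, 1)
  P5 needs (1, 2, 1) <= (5, 4, 1) -> finishes; pool += (3, 1, 1) = (8, 5, 2)
  P6 still needs (6, 1, 3) but only (8, 5, 2) is free — short on res2
  P8 still needs (6, 8, 5) but only (8, 5, 2) is free — short on res3 and res2
  P4 still needs (9, 5, 4) but only (8, 5, 2) is free — short on res4 and res2
  P1 still needs (1, 4, 4) but only (8, 5, 2) is free — short on res2
Never able to finish: P6, P8, P4 and P1.


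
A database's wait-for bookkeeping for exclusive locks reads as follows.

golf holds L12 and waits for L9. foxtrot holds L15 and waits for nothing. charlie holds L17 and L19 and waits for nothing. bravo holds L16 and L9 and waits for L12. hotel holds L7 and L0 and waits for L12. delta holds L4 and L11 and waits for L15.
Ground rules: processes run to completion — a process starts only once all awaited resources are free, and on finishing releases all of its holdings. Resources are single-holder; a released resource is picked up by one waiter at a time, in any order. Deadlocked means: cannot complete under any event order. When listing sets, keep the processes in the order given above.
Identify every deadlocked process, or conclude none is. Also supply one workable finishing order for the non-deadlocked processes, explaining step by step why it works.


Deadlocked: golf, bravo and hotel.
Key observation: along golf -> bravo -> golf, each member waits on what the next one holds — a deadlock; hotel waits into the deadlock from upstream.
A valid finishing order for the others: foxtrot, delta, charlie.
Walking it through:
  foxtrot waits on nothing -> runs at once and releases L15
  delta waits on L15 — all released -> runs and releases L4 and L11
  charlie waits on nothing -> runs at once and releases L17 and L19


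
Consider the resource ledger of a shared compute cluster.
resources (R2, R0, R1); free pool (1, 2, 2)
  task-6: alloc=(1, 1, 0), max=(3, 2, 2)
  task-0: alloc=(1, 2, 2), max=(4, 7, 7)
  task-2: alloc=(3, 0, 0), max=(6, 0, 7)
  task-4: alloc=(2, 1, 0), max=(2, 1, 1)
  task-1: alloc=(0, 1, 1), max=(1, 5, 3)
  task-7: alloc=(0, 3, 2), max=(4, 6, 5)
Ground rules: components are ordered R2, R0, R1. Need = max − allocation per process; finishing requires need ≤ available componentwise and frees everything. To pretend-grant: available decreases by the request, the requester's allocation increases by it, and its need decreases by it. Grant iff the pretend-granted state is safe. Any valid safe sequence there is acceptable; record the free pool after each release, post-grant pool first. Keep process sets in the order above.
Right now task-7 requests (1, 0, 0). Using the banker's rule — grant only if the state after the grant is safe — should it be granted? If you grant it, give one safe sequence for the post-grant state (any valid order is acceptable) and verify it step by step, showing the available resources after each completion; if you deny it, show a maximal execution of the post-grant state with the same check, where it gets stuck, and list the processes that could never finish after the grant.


GRANT. The post-grant state is safe; one safe sequence: task-4, task-6, task-1, task-7, task-0, task-2.
Key observation: post-grant, (0, 2, 2) remains, and an order beginning with task-4 completes everyone.
Step-by-step check of the post-grant state:
  pool = (0, 2, 2)
  task-4 needs (0, 0, 1) <= (0, 2, 2) -> finishes; pool += (2, 1, 0) = (2, 3, 2)
  task-6 needs (2, 1, 2) <= (2, 3, 2) -> finishes; pool += (1, 1, 0) = (3, 4, 2)
  task-1 needs (1, 4, 2) <= (3, 4, 2) -> finishes; pool += (0, 1, 1) = (3, 5, 3)
  task-7 needs (3, 3, 3) <= (3, 5, 3) -> finishes; pool += (1, 3, 2) = (4, 8, 5)
  task-0 needs (3, 5, 5) <= (4, 8, 5) -> finishes; pool += (1, 2, 2) = (5, 10, 7)
  task-2 needs (3, 0, 7) <= (5, 10, 7) -> finishes; pool += (3, 0, 0) = (8, 10, 7)


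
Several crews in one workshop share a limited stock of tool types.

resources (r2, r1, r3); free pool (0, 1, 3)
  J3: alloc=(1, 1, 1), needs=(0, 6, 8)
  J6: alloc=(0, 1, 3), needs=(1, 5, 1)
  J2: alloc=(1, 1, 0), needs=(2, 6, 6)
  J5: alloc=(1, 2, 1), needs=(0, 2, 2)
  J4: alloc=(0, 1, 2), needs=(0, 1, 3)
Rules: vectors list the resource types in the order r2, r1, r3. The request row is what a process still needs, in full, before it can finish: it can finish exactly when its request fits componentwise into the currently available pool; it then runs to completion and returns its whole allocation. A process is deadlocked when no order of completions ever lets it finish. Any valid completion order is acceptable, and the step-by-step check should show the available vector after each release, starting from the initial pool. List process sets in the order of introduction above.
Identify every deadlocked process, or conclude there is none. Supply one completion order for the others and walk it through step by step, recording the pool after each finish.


The deadlocked set is J3, J6 and J2.
Key observation: after J4, J5 complete, (1, 4, 6) is the best the pool ever gets, yet each leftover process wants more r1.
The rest can finish in the order J4, J5. Walking it through:
  pool = (0, 1, 3)
  run J4 (needs (0, 1, 3), free (0, 1, 3)); after release of (0, 1, 2) the pool is (0, 2, 5)
  run J5 (needs (0, 2, 2), free (0, 2, 5)); after release of (1, 2, 1) the pool is (1, 4, 6)
The blocked processes can never fit:
  J3 cannot run: need (0, 6, 8) vs free (1, 4, 6) (insufficient r1 and r3)
  J6 cannot run: need (1, 5, 1) vs free (1, 4, 6) (insufficient r1)
  J2 cannot run: need (2, 6, 6) vs free (1, 4, 6) (insufficient r2 and r1)


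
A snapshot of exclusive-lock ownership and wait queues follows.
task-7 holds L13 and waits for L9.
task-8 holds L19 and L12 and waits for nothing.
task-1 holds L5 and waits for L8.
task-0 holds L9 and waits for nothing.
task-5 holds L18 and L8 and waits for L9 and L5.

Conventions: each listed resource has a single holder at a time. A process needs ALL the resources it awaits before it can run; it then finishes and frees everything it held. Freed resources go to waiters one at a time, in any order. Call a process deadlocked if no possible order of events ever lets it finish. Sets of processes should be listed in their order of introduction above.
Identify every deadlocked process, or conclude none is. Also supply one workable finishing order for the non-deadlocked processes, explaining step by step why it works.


Deadlocked set: task-1 and task-5.
Key observation: the loop task-1 -> task-5 -> task-1 blocks itself forever; no other process is dragged down with it.
The rest can finish in the order task-0, task-7, task-8.
Verifying each step:
  task-0: no waits; runs immediately, freeing L9
  task-7 waits on L9 — all released -> runs and releases L13
  task-8: no waits; runs immediately, freeing L19 and L12


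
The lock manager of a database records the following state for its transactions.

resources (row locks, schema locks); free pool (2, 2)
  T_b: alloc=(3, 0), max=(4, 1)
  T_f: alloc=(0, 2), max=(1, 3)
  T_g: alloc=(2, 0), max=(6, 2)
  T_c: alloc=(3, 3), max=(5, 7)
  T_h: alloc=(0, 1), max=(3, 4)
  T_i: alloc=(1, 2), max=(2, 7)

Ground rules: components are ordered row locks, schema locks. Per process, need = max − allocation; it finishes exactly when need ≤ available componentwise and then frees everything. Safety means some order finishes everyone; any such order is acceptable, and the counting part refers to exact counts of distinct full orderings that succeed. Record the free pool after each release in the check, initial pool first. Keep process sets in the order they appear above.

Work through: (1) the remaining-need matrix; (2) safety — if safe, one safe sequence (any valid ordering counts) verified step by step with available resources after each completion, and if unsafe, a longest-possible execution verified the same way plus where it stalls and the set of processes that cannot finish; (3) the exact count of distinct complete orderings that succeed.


(1) Remaining need (order row locks, schema locks):
  T_b: (1, 1)
  T_f: (1, 1)
  T_g: (4, 2)
  T_c: (2, 4)
  T_h: (3, 3)
  T_i: (1, 5)
(2) SAFE — a valid safe sequence is T_f, T_c, T_g, T_h, T_i, T_b.
Key observation: T_c is the earliest step where a requested resource binds exactly: need (2, 4), pool (2, 4) at its turn.
Walking it through:
  pool = (2, 2)
  T_f needs (1, 1) <= (2, 2) -> finishes; pool += (0, 2) = (2, 4)
  T_c needs (2, 4) <= (2, 4) -> finishes; pool += (3, 3) = (5, 7)
  T_g needs (4, 2) <= (5, 7) -> finishes; pool += (2, 0) = (7, 7)
  T_h needs (3, 3) <= (7, 7) -> finishes; pool += (0, 1) = (7, 8)
  T_i needs (1, 5) <= (7, 8) -> finishes; pool += (1, 2) = (8, 10)
  T_b needs (1, 1) <= (8, 10) -> finishes; pool += (3, 0) = (11, 10)
(3) Exactly 60 of the possible complete orderings are safe sequences.


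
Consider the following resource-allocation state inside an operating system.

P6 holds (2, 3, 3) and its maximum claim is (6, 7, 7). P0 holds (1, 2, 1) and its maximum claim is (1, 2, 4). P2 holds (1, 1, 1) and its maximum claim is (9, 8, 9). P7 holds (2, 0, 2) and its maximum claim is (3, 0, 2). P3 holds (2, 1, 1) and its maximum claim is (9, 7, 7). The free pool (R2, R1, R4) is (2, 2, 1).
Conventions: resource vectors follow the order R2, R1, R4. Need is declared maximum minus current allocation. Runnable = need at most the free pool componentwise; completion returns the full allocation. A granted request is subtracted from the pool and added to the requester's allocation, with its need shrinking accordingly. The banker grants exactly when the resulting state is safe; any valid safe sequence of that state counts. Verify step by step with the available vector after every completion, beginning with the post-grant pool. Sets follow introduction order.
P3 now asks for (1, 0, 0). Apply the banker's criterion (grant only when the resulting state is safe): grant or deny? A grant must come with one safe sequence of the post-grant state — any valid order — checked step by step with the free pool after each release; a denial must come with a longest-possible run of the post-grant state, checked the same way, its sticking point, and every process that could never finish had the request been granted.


GRANT — the state after the grant stays safe, e.g. via P7, P0, P6, P3, P2.
Key observation: even at the reduced pool (1, 2, 1), P7 fits immediately, so safety survives the grant.
Verifying the post-grant state step by step:
  pool = (1, 2, 1)
  P7: need (1, 0, 0) fits (1, 2, 1); releases (2, 0, 2), pool now (3, 2, 3)
  P0: need (0, 0, 3) fits (3, 2, 3); releases (1, 2, 1), pool now (4, 4, 4)
  P6: need (4, 4, 4) fits (4, 4, 4); releases (2, 3, 3), pool now (6, 7, 7)
  P3: need (6, 6, 6) fits (6, 7, 7); releases (3, 1, 1), pool now (9, 8, 8)
  P2: need (8, 7, 8) fits (9, 8, 8); releases (1, 1, 1), pool now (10, 9, 9)


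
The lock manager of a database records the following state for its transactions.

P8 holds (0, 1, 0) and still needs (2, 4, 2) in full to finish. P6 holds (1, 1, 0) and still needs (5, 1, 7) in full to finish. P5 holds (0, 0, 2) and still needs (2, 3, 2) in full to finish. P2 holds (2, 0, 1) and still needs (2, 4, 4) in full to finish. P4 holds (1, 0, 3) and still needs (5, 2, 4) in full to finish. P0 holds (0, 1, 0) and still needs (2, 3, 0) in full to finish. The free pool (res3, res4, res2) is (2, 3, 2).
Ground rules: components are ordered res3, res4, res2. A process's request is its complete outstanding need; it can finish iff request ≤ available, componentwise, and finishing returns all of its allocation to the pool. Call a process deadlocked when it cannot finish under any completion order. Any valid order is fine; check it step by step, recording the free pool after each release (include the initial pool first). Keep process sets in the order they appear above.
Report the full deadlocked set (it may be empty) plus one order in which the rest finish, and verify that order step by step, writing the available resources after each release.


Deadlocked: P6 and P4.
Key observation: res3 is the bottleneck — with P0, P8, P5, P2 done the pool holds (4, 5, 5), short of every remaining need.
The rest can finish in the order P0, P8, P5, P2. Walking it through:
  pool = (2, 3, 2)
  run P0 (needs (2, 3, 0), free (2, 3, 2)); after release of (0, 1, 0) the pool is (2, 4, 2)
  run P8 (needs (2, 4, 2), free (2, 4, 2)); after release of (0, 1, 0) the pool is (2, 5, 2)
  run P5 (needs (2, 3, 2), free (2, 5, 2)); after release of (0, 0, 2) the pool is (2, 5, 4)
  run P2 (needs (2, 4, 4), free (2, 5, 4)); after release of (2, 0, 1) the pool is (4, 5, 5)
The blocked processes can never fit:
  P6 cannot run: need (5, 1, 7) vs free (4, 5, 5) (insufficient res3 and res2)
  P4 cannot run: need (5, 2, 4) vs free (4, 5, 5) (insufficient res3)


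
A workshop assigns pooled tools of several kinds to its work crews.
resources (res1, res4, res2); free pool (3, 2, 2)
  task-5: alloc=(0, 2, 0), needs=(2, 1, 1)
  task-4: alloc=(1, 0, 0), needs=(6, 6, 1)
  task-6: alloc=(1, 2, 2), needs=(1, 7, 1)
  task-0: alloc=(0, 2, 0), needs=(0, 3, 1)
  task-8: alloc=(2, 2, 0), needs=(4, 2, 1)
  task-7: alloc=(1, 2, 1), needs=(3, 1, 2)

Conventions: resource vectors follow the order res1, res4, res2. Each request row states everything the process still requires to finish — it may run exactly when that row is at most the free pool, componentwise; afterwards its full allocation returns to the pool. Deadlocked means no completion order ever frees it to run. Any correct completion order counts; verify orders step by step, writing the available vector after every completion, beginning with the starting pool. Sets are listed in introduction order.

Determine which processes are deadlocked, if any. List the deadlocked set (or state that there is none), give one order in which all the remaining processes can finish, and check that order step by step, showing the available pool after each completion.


The deadlocked set is empty.
Key observation: task-5 can run right away; the returned allocation unlocks the remaining processes in turn.
The rest can finish in the order task-5, task-7, task-8, task-0, task-4, task-6. Walking it through:
  pool = (3, 2, 2)
  task-5 needs (2, 1, 1) <= (3, 2, 2) -> finishes; pool += (0, 2, 0) = (3, 4, 2)
  task-7 needs (3, 1, 2) <= (3, 4, 2) -> finishes; pool += (1, 2, 1) = (4, 6, 3)
  task-8 needs (4, 2, 1) <= (4, 6, 3) -> finishes; pool += (2, 2, 0) = (6, 8, 3)
  task-0 needs (0, 3, 1) <= (6, 8, 3) -> finishes; pool += (0, 2, 0) = (6, 10, 3)
  task-4 needs (6, 6, 1) <= (6, 10, 3) -> finishes; pool += (1, 0, 0) = (7, 10, 3)
  task-6 needs (1, 7, 1) <= (7, 10, 3) -> finishes; pool += (1, 2, 2) = (8, 12, 5)


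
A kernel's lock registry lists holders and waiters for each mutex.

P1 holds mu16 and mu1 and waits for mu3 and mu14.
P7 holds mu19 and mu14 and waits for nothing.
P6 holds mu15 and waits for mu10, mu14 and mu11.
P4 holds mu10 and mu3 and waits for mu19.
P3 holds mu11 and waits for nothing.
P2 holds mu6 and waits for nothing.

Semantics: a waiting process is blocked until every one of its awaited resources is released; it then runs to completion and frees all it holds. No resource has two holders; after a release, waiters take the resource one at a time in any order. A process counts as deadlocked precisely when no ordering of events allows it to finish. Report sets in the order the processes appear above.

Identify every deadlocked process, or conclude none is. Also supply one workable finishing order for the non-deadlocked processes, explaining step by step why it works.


Nothing here is deadlocked.
Key observation: no waiting chain loops back on itself — every chain ends at a process that waits on nothing, so everyone eventually runs.
The rest can finish in the order P3, P7, P4, P1, P2, P6.
Verifying each step:
  P3 waits on nothing -> runs at once and releases mu11
  P7 waits on nothing -> runs at once and releases mu19 and mu14
  P4: everything it awaited (mu19) is free; runs, freeing mu10 and mu3
  P1: everything it awaited (mu3 and mu14) is free; runs, freeing mu16 and mu1
  P2 waits on nothing -> runs at once and releases mu6
  P6: everything it awaited (mu10, mu14 and mu11) is free; runs, freeing mu15


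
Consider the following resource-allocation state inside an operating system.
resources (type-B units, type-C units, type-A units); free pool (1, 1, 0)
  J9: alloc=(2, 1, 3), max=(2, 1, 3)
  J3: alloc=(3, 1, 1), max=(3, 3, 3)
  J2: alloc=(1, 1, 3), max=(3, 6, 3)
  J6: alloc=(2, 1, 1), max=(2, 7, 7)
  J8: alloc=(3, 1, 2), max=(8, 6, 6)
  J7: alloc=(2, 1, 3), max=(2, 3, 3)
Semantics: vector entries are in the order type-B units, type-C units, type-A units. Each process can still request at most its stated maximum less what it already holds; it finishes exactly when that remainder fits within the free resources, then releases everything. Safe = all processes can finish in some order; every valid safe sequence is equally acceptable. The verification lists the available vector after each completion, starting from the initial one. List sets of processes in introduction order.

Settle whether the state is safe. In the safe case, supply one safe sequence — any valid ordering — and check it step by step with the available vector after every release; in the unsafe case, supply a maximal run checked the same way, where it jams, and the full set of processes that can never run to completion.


UNSAFE.
Key observation: the wall is type-C units: completing J9, J7, J3 brings the pool only to (8, 4, 7), and all the rest need more.
A maximal execution: J9, J7, J3 — then nothing else fits. Step-by-step check:
  pool = (1, 1, 0)
  J9 needs (0, 0, 0) <= (1, 1, 0) -> finishes; pool += (2, 1, 3) = (3, 2, 3)
  J7 needs (0, 2, 0) <= (3, 2, 3) -> finishes; pool += (2, 1, 3) = (5, 3, 6)
  J3 needs (0, 2, 2) <= (5, 3, 6) -> finishes; pool += (3, 1, 1) = (8, 4, 7)
  J2 cannot run: need (2, 5, 0) vs free (8, 4, 7) (insufficient type-C units)
  J6 cannot run: need (0, 6, 6) vs free (8, 4, 7) (insufficient type-C units)
  J8 cannot run: need (5, 5, 4) vs free (8, 4, 7) (insufficient type-C units)
Processes that can never finish: J2, J6 and J8.


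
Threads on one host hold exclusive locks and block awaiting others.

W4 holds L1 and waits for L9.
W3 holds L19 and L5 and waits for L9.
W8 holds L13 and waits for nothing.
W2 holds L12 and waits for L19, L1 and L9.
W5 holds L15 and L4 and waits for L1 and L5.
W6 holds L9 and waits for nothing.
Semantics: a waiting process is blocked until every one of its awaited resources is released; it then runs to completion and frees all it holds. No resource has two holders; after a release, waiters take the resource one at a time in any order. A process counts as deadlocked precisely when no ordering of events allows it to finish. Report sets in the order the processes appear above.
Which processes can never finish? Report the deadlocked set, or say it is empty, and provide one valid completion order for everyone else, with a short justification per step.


No process is deadlocked.
Key observation: all waits point, directly or indirectly, at processes that can finish, so nothing is permanently blocked.
The rest can finish in the order W6, W4, W3, W8, W5, W2.
Check, step by step:
  W6 waits on nothing -> runs at once and releases L9
  W4 waits on L9 — all released -> runs and releases L1
  W3 waits on L9 — all released -> runs and releases L19 and L5
  W8 waits on nothing -> runs at once and releases L13
  W5 waits on L1 and L5 — all released -> runs and releases L15 and L4
  W2 waits on L19, L1 and L9 — all released -> runs and releases L12


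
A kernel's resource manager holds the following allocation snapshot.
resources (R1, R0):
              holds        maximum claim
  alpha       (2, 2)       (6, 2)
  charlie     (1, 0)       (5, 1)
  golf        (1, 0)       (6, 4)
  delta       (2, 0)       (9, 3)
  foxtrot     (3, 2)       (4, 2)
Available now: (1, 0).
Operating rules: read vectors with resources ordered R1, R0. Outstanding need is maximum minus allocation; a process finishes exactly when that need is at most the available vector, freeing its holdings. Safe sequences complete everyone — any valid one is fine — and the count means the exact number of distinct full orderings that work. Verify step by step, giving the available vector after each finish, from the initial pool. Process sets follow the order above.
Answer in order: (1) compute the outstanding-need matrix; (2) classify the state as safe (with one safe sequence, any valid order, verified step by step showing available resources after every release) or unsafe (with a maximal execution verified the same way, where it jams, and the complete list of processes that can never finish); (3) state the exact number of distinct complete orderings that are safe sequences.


(1) Outstanding need per process (order R1, R0):
  alpha: (4, 0)
  charlie: (4, 1)
  golf: (5, 4)
  delta: (7, 3)
  foxtrot: (1, 0)
(2) SAFE. One safe sequence: foxtrot, charlie, alpha, golf, delta.
Key observation: reading the order forward, foxtrot is the first process whose need (1, 0) meets the free pool (1, 0) exactly on a resource it requests.
Check, step by step:
  pool = (1, 0)
  run foxtrot (needs (1, 0), free (1, 0)); after release of (3, 2) the pool is (4, 2)
  run charlie (needs (4, 1), free (4, 2)); after release of (1, 0) the pool is (5, 2)
  run alpha (needs (4, 0), free (5, 2)); after release of (2, 2) the pool is (7, 4)
  run golf (needs (5, 4), free (7, 4)); after release of (1, 0) the pool is (8, 4)
  run delta (needs (7, 3), free (8, 4)); after release of (2, 0) the pool is (10, 4)
(3) Exactly 6 of the possible complete orderings are safe sequences.
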